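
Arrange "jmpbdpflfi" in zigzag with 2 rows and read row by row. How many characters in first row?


Zigzag "jmpbdpflfi" into 2 rows:
Placing characters:
  'j' => row 0
  'm' => row 1
  'p' => row 0
  'b' => row 1
  'd' => row 0
  'p' => row 1
  'f' => row 0
  'l' => row 1
  'f' => row 0
  'i' => row 1
Rows:
  Row 0: "jpdff"
  Row 1: "mbpli"
First row length: 5

5


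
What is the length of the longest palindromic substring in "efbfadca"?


Input: "efbfadca"
Checking substrings for palindromes:
  [1:4] "fbf" (len 3) => palindrome
Longest palindromic substring: "fbf" with length 3

3


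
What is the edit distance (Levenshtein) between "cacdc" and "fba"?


Computing edit distance: "cacdc" -> "fba"
DP table:
           f    b    a
      0    1    2    3
  c   1    1    2    3
  a   2    2    2    2
  c   3    3    3    3
  d   4    4    4    4
  c   5    5    5    5
Edit distance = dp[5][3] = 5

5


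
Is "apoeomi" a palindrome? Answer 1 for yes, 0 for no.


Input: apoeomi
Reversed: imoeopa
  Compare pos 0 ('a') with pos 6 ('i'): MISMATCH
  Compare pos 1 ('p') with pos 5 ('m'): MISMATCH
  Compare pos 2 ('o') with pos 4 ('o'): match
Result: not a palindrome

0


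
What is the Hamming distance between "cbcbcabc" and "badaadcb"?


Comparing "cbcbcabc" and "badaadcb" position by position:
  Position 0: 'c' vs 'b' => differ
  Position 1: 'b' vs 'a' => differ
  Position 2: 'c' vs 'd' => differ
  Position 3: 'b' vs 'a' => differ
  Position 4: 'c' vs 'a' => differ
  Position 5: 'a' vs 'd' => differ
  Position 6: 'b' vs 'c' => differ
  Position 7: 'c' vs 'b' => differ
Total differences (Hamming distance): 8

8


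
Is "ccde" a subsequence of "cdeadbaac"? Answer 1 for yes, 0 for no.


Check if "ccde" is a subsequence of "cdeadbaac"
Greedy scan:
  Position 0 ('c'): matches sub[0] = 'c'
  Position 1 ('d'): no match needed
  Position 2 ('e'): no match needed
  Position 3 ('a'): no match needed
  Position 4 ('d'): no match needed
  Position 5 ('b'): no match needed
  Position 6 ('a'): no match needed
  Position 7 ('a'): no match needed
  Position 8 ('c'): matches sub[1] = 'c'
Only matched 2/4 characters => not a subsequence

0


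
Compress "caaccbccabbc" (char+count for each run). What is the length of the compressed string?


Input: caaccbccabbc
Runs:
  'c' x 1 => "c1"
  'a' x 2 => "a2"
  'c' x 2 => "c2"
  'b' x 1 => "b1"
  'c' x 2 => "c2"
  'a' x 1 => "a1"
  'b' x 2 => "b2"
  'c' x 1 => "c1"
Compressed: "c1a2c2b1c2a1b2c1"
Compressed length: 16

16


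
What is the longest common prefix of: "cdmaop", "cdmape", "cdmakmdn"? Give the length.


Words: cdmaop, cdmape, cdmakmdn
  Position 0: all 'c' => match
  Position 1: all 'd' => match
  Position 2: all 'm' => match
  Position 3: all 'a' => match
  Position 4: ('o', 'p', 'k') => mismatch, stop
LCP = "cdma" (length 4)

4


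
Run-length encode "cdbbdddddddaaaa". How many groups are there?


Input: cdbbdddddddaaaa
Scanning for consecutive runs:
  Group 1: 'c' x 1 (positions 0-0)
  Group 2: 'd' x 1 (positions 1-1)
  Group 3: 'b' x 2 (positions 2-3)
  Group 4: 'd' x 7 (positions 4-10)
  Group 5: 'a' x 4 (positions 11-14)
Total groups: 5

5


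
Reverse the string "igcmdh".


Input: igcmdh
Reading characters right to left:
  Position 5: 'h'
  Position 4: 'd'
  Position 3: 'm'
  Position 2: 'c'
  Position 1: 'g'
  Position 0: 'i'
Reversed: hdmcgi

hdmcgi


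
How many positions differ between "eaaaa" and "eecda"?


Comparing "eaaaa" and "eecda" position by position:
  Position 0: 'e' vs 'e' => same
  Position 1: 'a' vs 'e' => DIFFER
  Position 2: 'a' vs 'c' => DIFFER
  Position 3: 'a' vs 'd' => DIFFER
  Position 4: 'a' vs 'a' => same
Positions that differ: 3

3


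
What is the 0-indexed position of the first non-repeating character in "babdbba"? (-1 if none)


Input: babdbba
Character frequencies:
  'a': 2
  'b': 4
  'd': 1
Scanning left to right for freq == 1:
  Position 0 ('b'): freq=4, skip
  Position 1 ('a'): freq=2, skip
  Position 2 ('b'): freq=4, skip
  Position 3 ('d'): unique! => answer = 3

3


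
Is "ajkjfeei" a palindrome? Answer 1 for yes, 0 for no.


Input: ajkjfeei
Reversed: ieefjkja
  Compare pos 0 ('a') with pos 7 ('i'): MISMATCH
  Compare pos 1 ('j') with pos 6 ('e'): MISMATCH
  Compare pos 2 ('k') with pos 5 ('e'): MISMATCH
  Compare pos 3 ('j') with pos 4 ('f'): MISMATCH
Result: not a palindrome

0


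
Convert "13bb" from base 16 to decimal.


Input: "13bb" in base 16
Positional expansion:
  Digit '1' (value 1) x 16^3 = 4096
  Digit '3' (value 3) x 16^2 = 768
  Digit 'b' (value 11) x 16^1 = 176
  Digit 'b' (value 11) x 16^0 = 11
Sum = 5051

5051


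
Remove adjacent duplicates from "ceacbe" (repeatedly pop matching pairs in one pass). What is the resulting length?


Input: ceacbe
Stack-based adjacent duplicate removal:
  Read 'c': push. Stack: c
  Read 'e': push. Stack: ce
  Read 'a': push. Stack: cea
  Read 'c': push. Stack: ceac
  Read 'b': push. Stack: ceacb
  Read 'e': push. Stack: ceacbe
Final stack: "ceacbe" (length 6)

6


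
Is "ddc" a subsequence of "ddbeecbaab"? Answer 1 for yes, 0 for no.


Check if "ddc" is a subsequence of "ddbeecbaab"
Greedy scan:
  Position 0 ('d'): matches sub[0] = 'd'
  Position 1 ('d'): matches sub[1] = 'd'
  Position 2 ('b'): no match needed
  Position 3 ('e'): no match needed
  Position 4 ('e'): no match needed
  Position 5 ('c'): matches sub[2] = 'c'
  Position 6 ('b'): no match needed
  Position 7 ('a'): no match needed
  Position 8 ('a'): no match needed
  Position 9 ('b'): no match needed
All 3 characters matched => is a subsequence

1


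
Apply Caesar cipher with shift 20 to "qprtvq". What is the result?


Caesar cipher: shift "qprtvq" by 20
  'q' (pos 16) + 20 = pos 10 = 'k'
  'p' (pos 15) + 20 = pos 9 = 'j'
  'r' (pos 17) + 20 = pos 11 = 'l'
  't' (pos 19) + 20 = pos 13 = 'n'
  'v' (pos 21) + 20 = pos 15 = 'p'
  'q' (pos 16) + 20 = pos 10 = 'k'
Result: kjlnpk

kjlnpk


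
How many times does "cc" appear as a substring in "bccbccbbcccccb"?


Searching for "cc" in "bccbccbbcccccb"
Scanning each position:
  Position 0: "bc" => no
  Position 1: "cc" => MATCH
  Position 2: "cb" => no
  Position 3: "bc" => no
  Position 4: "cc" => MATCH
  Position 5: "cb" => no
  Position 6: "bb" => no
  Position 7: "bc" => no
  Position 8: "cc" => MATCH
  Position 9: "cc" => MATCH
  Position 10: "cc" => MATCH
  Position 11: "cc" => MATCH
  Position 12: "cb" => no
Total occurrences: 6

6


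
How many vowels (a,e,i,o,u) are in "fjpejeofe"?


Input: fjpejeofe
Checking each character:
  'f' at position 0: consonant
  'j' at position 1: consonant
  'p' at position 2: consonant
  'e' at position 3: vowel (running total: 1)
  'j' at position 4: consonant
  'e' at position 5: vowel (running total: 2)
  'o' at position 6: vowel (running total: 3)
  'f' at position 7: consonant
  'e' at position 8: vowel (running total: 4)
Total vowels: 4

4


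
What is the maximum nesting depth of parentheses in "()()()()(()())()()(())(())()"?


Input: "()()()()(()())()()(())(())()"
Tracking depth:
  Position 0 '(': depth becomes 1
  Position 1 ')': depth becomes 0
  Position 2 '(': depth becomes 1
  Position 3 ')': depth becomes 0
  Position 4 '(': depth becomes 1
  Position 5 ')': depth becomes 0
  Position 6 '(': depth becomes 1
  Position 7 ')': depth becomes 0
  Position 8 '(': depth becomes 1
  Position 9 '(': depth becomes 2
  Position 10 ')': depth becomes 1
  Position 11 '(': depth becomes 2
  Position 12 ')': depth becomes 1
  Position 13 ')': depth becomes 0
  Position 14 '(': depth becomes 1
  Position 15 ')': depth becomes 0
  Position 16 '(': depth becomes 1
  Position 17 ')': depth becomes 0
  Position 18 '(': depth becomes 1
  Position 19 '(': depth becomes 2
  Position 20 ')': depth becomes 1
  Position 21 ')': depth becomes 0
  Position 22 '(': depth becomes 1
  Position 23 '(': depth becomes 2
  Position 24 ')': depth becomes 1
  Position 25 ')': depth becomes 0
  Position 26 '(': depth becomes 1
  Position 27 ')': depth becomes 0
Maximum depth reached: 2

2


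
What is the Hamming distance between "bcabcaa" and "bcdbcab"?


Comparing "bcabcaa" and "bcdbcab" position by position:
  Position 0: 'b' vs 'b' => same
  Position 1: 'c' vs 'c' => same
  Position 2: 'a' vs 'd' => differ
  Position 3: 'b' vs 'b' => same
  Position 4: 'c' vs 'c' => same
  Position 5: 'a' vs 'a' => same
  Position 6: 'a' vs 'b' => differ
Total differences (Hamming distance): 2

2


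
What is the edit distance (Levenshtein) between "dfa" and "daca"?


Computing edit distance: "dfa" -> "daca"
DP table:
           d    a    c    a
      0    1    2    3    4
  d   1    0    1    2    3
  f   2    1    1    2    3
  a   3    2    1    2    2
Edit distance = dp[3][4] = 2

2


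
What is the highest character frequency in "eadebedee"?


Input: eadebedee
Character counts:
  'a': 1
  'b': 1
  'd': 2
  'e': 5
Maximum frequency: 5

5


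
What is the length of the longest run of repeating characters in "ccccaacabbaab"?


Input: "ccccaacabbaab"
Scanning for longest run:
  Position 1 ('c'): continues run of 'c', length=2
  Position 2 ('c'): continues run of 'c', length=3
  Position 3 ('c'): continues run of 'c', length=4
  Position 4 ('a'): new char, reset run to 1
  Position 5 ('a'): continues run of 'a', length=2
  Position 6 ('c'): new char, reset run to 1
  Position 7 ('a'): new char, reset run to 1
  Position 8 ('b'): new char, reset run to 1
  Position 9 ('b'): continues run of 'b', length=2
  Position 10 ('a'): new char, reset run to 1
  Position 11 ('a'): continues run of 'a', length=2
  Position 12 ('b'): new char, reset run to 1
Longest run: 'c' with length 4

4


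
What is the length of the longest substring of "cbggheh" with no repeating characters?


Input: "cbggheh"
Sliding window (track last position of each char):
  Position 0 ('c'): window [0,0] length 1 -- new best
  Position 1 ('b'): window [0,1] length 2 -- new best
  Position 2 ('g'): window [0,2] length 3 -- new best
  Position 3 ('g'): repeat (last at 2), move window start to 3
  Position 3 ('g'): window [3,3] length 1
  Position 4 ('h'): window [3,4] length 2
  Position 5 ('e'): window [3,5] length 3
  Position 6 ('h'): repeat (last at 4), move window start to 5
  Position 6 ('h'): window [5,6] length 2
Longest substring with no repeats: "cbg" with length 3

3


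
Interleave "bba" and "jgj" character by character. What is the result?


Interleaving "bba" and "jgj":
  Position 0: 'b' from first, 'j' from second => "bj"
  Position 1: 'b' from first, 'g' from second => "bg"
  Position 2: 'a' from first, 'j' from second => "aj"
Result: bjbgaj

bjbgaj


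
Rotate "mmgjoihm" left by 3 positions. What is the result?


Input: "mmgjoihm", rotate left by 3
First 3 characters: "mmg"
Remaining characters: "joihm"
Concatenate remaining + first: "joihm" + "mmg" = "joihmmmg"

joihmmmg


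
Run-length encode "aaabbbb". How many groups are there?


Input: aaabbbb
Scanning for consecutive runs:
  Group 1: 'a' x 3 (positions 0-2)
  Group 2: 'b' x 4 (positions 3-6)
Total groups: 2

2


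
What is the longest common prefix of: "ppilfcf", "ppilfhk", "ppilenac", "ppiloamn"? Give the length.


Words: ppilfcf, ppilfhk, ppilenac, ppiloamn
  Position 0: all 'p' => match
  Position 1: all 'p' => match
  Position 2: all 'i' => match
  Position 3: all 'l' => match
  Position 4: ('f', 'f', 'e', 'o') => mismatch, stop
LCP = "ppil" (length 4)

4


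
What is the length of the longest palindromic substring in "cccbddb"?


Input: "cccbddb"
Checking substrings for palindromes:
  [3:7] "bddb" (len 4) => palindrome
  [0:3] "ccc" (len 3) => palindrome
  [0:2] "cc" (len 2) => palindrome
  [1:3] "cc" (len 2) => palindrome
  [4:6] "dd" (len 2) => palindrome
Longest palindromic substring: "bddb" with length 4

4


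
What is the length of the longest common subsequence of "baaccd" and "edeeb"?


LCS of "baaccd" and "edeeb"
DP table:
           e    d    e    e    b
      0    0    0    0    0    0
  b   0    0    0    0    0    1
  a   0    0    0    0    0    1
  a   0    0    0    0    0    1
  c   0    0    0    0    0    1
  c   0    0    0    0    0    1
  d   0    0    1    1    1    1
LCS length = dp[6][5] = 1

1


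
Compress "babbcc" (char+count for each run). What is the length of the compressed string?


Input: babbcc
Runs:
  'b' x 1 => "b1"
  'a' x 1 => "a1"
  'b' x 2 => "b2"
  'c' x 2 => "c2"
Compressed: "b1a1b2c2"
Compressed length: 8

8


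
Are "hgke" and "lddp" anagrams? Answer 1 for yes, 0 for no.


Strings: "hgke", "lddp"
Sorted first:  eghk
Sorted second: ddlp
Differ at position 0: 'e' vs 'd' => not anagrams

0


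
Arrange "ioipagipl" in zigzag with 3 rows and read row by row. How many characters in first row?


Zigzag "ioipagipl" into 3 rows:
Placing characters:
  'i' => row 0
  'o' => row 1
  'i' => row 2
  'p' => row 1
  'a' => row 0
  'g' => row 1
  'i' => row 2
  'p' => row 1
  'l' => row 0
Rows:
  Row 0: "ial"
  Row 1: "opgp"
  Row 2: "ii"
First row length: 3

3


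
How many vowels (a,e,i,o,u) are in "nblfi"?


Input: nblfi
Checking each character:
  'n' at position 0: consonant
  'b' at position 1: consonant
  'l' at position 2: consonant
  'f' at position 3: consonant
  'i' at position 4: vowel (running total: 1)
Total vowels: 1

1


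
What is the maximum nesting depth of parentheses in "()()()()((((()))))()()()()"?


Input: "()()()()((((()))))()()()()"
Tracking depth:
  Position 0 '(': depth becomes 1
  Position 1 ')': depth becomes 0
  Position 2 '(': depth becomes 1
  Position 3 ')': depth becomes 0
  Position 4 '(': depth becomes 1
  Position 5 ')': depth becomes 0
  Position 6 '(': depth becomes 1
  Position 7 ')': depth becomes 0
  Position 8 '(': depth becomes 1
  Position 9 '(': depth becomes 2
  Position 10 '(': depth becomes 3
  Position 11 '(': depth becomes 4
  Position 12 '(': depth becomes 5
  Position 13 ')': depth becomes 4
  Position 14 ')': depth becomes 3
  Position 15 ')': depth becomes 2
  Position 16 ')': depth becomes 1
  Position 17 ')': depth becomes 0
  Position 18 '(': depth becomes 1
  Position 19 ')': depth becomes 0
  Position 20 '(': depth becomes 1
  Position 21 ')': depth becomes 0
  Position 22 '(': depth becomes 1
  Position 23 ')': depth becomes 0
  Position 24 '(': depth becomes 1
  Position 25 ')': depth becomes 0
Maximum depth reached: 5

5


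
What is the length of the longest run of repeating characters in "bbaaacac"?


Input: "bbaaacac"
Scanning for longest run:
  Position 1 ('b'): continues run of 'b', length=2
  Position 2 ('a'): new char, reset run to 1
  Position 3 ('a'): continues run of 'a', length=2
  Position 4 ('a'): continues run of 'a', length=3
  Position 5 ('c'): new char, reset run to 1
  Position 6 ('a'): new char, reset run to 1
  Position 7 ('c'): new char, reset run to 1
Longest run: 'a' with length 3

3


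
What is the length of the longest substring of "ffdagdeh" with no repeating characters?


Input: "ffdagdeh"
Sliding window (track last position of each char):
  Position 0 ('f'): window [0,0] length 1 -- new best
  Position 1 ('f'): repeat (last at 0), move window start to 1
  Position 1 ('f'): window [1,1] length 1
  Position 2 ('d'): window [1,2] length 2 -- new best
  Position 3 ('a'): window [1,3] length 3 -- new best
  Position 4 ('g'): window [1,4] length 4 -- new best
  Position 5 ('d'): repeat (last at 2), move window start to 3
  Position 5 ('d'): window [3,5] length 3
  Position 6 ('e'): window [3,6] length 4
  Position 7 ('h'): window [3,7] length 5 -- new best
Longest substring with no repeats: "agdeh" with length 5

5


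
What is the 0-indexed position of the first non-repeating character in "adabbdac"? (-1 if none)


Input: adabbdac
Character frequencies:
  'a': 3
  'b': 2
  'c': 1
  'd': 2
Scanning left to right for freq == 1:
  Position 0 ('a'): freq=3, skip
  Position 1 ('d'): freq=2, skip
  Position 2 ('a'): freq=3, skip
  Position 3 ('b'): freq=2, skip
  Position 4 ('b'): freq=2, skip
  Position 5 ('d'): freq=2, skip
  Position 6 ('a'): freq=3, skip
  Position 7 ('c'): unique! => answer = 7

7


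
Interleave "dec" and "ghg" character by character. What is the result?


Interleaving "dec" and "ghg":
  Position 0: 'd' from first, 'g' from second => "dg"
  Position 1: 'e' from first, 'h' from second => "eh"
  Position 2: 'c' from first, 'g' from second => "cg"
Result: dgehcg

dgehcg


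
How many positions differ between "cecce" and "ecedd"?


Comparing "cecce" and "ecedd" position by position:
  Position 0: 'c' vs 'e' => DIFFER
  Position 1: 'e' vs 'c' => DIFFER
  Position 2: 'c' vs 'e' => DIFFER
  Position 3: 'c' vs 'd' => DIFFER
  Position 4: 'e' vs 'd' => DIFFER
Positions that differ: 5

5


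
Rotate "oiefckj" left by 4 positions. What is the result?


Input: "oiefckj", rotate left by 4
First 4 characters: "oief"
Remaining characters: "ckj"
Concatenate remaining + first: "ckj" + "oief" = "ckjoief"

ckjoief


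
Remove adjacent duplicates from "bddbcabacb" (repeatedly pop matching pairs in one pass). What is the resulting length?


Input: bddbcabacb
Stack-based adjacent duplicate removal:
  Read 'b': push. Stack: b
  Read 'd': push. Stack: bd
  Read 'd': matches stack top 'd' => pop. Stack: b
  Read 'b': matches stack top 'b' => pop. Stack: (empty)
  Read 'c': push. Stack: c
  Read 'a': push. Stack: ca
  Read 'b': push. Stack: cab
  Read 'a': push. Stack: caba
  Read 'c': push. Stack: cabac
  Read 'b': push. Stack: cabacb
Final stack: "cabacb" (length 6)

6


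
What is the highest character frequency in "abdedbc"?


Input: abdedbc
Character counts:
  'a': 1
  'b': 2
  'c': 1
  'd': 2
  'e': 1
Maximum frequency: 2

2


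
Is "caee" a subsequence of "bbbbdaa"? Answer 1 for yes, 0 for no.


Check if "caee" is a subsequence of "bbbbdaa"
Greedy scan:
  Position 0 ('b'): no match needed
  Position 1 ('b'): no match needed
  Position 2 ('b'): no match needed
  Position 3 ('b'): no match needed
  Position 4 ('d'): no match needed
  Position 5 ('a'): no match needed
  Position 6 ('a'): no match needed
Only matched 0/4 characters => not a subsequence

0


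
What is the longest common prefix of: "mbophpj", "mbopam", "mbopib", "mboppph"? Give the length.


Words: mbophpj, mbopam, mbopib, mboppph
  Position 0: all 'm' => match
  Position 1: all 'b' => match
  Position 2: all 'o' => match
  Position 3: all 'p' => match
  Position 4: ('h', 'a', 'i', 'p') => mismatch, stop
LCP = "mbop" (length 4)

4


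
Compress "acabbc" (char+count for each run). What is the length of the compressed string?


Input: acabbc
Runs:
  'a' x 1 => "a1"
  'c' x 1 => "c1"
  'a' x 1 => "a1"
  'b' x 2 => "b2"
  'c' x 1 => "c1"
Compressed: "a1c1a1b2c1"
Compressed length: 10

10


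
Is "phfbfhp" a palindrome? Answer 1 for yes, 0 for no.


Input: phfbfhp
Reversed: phfbfhp
  Compare pos 0 ('p') with pos 6 ('p'): match
  Compare pos 1 ('h') with pos 5 ('h'): match
  Compare pos 2 ('f') with pos 4 ('f'): match
Result: palindrome

1


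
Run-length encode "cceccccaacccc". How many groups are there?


Input: cceccccaacccc
Scanning for consecutive runs:
  Group 1: 'c' x 2 (positions 0-1)
  Group 2: 'e' x 1 (positions 2-2)
  Group 3: 'c' x 4 (positions 3-6)
  Group 4: 'a' x 2 (positions 7-8)
  Group 5: 'c' x 4 (positions 9-12)
Total groups: 5

5


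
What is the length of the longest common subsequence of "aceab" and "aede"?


LCS of "aceab" and "aede"
DP table:
           a    e    d    e
      0    0    0    0    0
  a   0    1    1    1    1
  c   0    1    1    1    1
  e   0    1    2    2    2
  a   0    1    2    2    2
  b   0    1    2    2    2
LCS length = dp[5][4] = 2

2


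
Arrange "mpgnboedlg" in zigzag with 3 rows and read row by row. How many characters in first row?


Zigzag "mpgnboedlg" into 3 rows:
Placing characters:
  'm' => row 0
  'p' => row 1
  'g' => row 2
  'n' => row 1
  'b' => row 0
  'o' => row 1
  'e' => row 2
  'd' => row 1
  'l' => row 0
  'g' => row 1
Rows:
  Row 0: "mbl"
  Row 1: "pnodg"
  Row 2: "ge"
First row length: 3

3


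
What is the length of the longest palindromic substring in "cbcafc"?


Input: "cbcafc"
Checking substrings for palindromes:
  [0:3] "cbc" (len 3) => palindrome
Longest palindromic substring: "cbc" with length 3

3


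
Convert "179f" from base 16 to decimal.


Input: "179f" in base 16
Positional expansion:
  Digit '1' (value 1) x 16^3 = 4096
  Digit '7' (value 7) x 16^2 = 1792
  Digit '9' (value 9) x 16^1 = 144
  Digit 'f' (value 15) x 16^0 = 15
Sum = 6047

6047


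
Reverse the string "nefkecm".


Input: nefkecm
Reading characters right to left:
  Position 6: 'm'
  Position 5: 'c'
  Position 4: 'e'
  Position 3: 'k'
  Position 2: 'f'
  Position 1: 'e'
  Position 0: 'n'
Reversed: mcekfen

mcekfen


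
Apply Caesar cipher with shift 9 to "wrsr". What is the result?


Caesar cipher: shift "wrsr" by 9
  'w' (pos 22) + 9 = pos 5 = 'f'
  'r' (pos 17) + 9 = pos 0 = 'a'
  's' (pos 18) + 9 = pos 1 = 'b'
  'r' (pos 17) + 9 = pos 0 = 'a'
Result: faba

faba


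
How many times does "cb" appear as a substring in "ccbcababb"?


Searching for "cb" in "ccbcababb"
Scanning each position:
  Position 0: "cc" => no
  Position 1: "cb" => MATCH
  Position 2: "bc" => no
  Position 3: "ca" => no
  Position 4: "ab" => no
  Position 5: "ba" => no
  Position 6: "ab" => no
  Position 7: "bb" => no
Total occurrences: 1

1


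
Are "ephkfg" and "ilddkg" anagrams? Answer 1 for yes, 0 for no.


Strings: "ephkfg", "ilddkg"
Sorted first:  efghkp
Sorted second: ddgikl
Differ at position 0: 'e' vs 'd' => not anagrams

0


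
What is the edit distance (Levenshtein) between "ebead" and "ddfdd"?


Computing edit distance: "ebead" -> "ddfdd"
DP table:
           d    d    f    d    d
      0    1    2    3    4    5
  e   1    1    2    3    4    5
  b   2    2    2    3    4    5
  e   3    3    3    3    4    5
  a   4    4    4    4    4    5
  d   5    4    4    5    4    4
Edit distance = dp[5][5] = 4

4


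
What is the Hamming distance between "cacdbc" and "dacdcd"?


Comparing "cacdbc" and "dacdcd" position by position:
  Position 0: 'c' vs 'd' => differ
  Position 1: 'a' vs 'a' => same
  Position 2: 'c' vs 'c' => same
  Position 3: 'd' vs 'd' => same
  Position 4: 'b' vs 'c' => differ
  Position 5: 'c' vs 'd' => differ
Total differences (Hamming distance): 3

3


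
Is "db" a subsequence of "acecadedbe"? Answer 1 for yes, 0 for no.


Check if "db" is a subsequence of "acecadedbe"
Greedy scan:
  Position 0 ('a'): no match needed
  Position 1 ('c'): no match needed
  Position 2 ('e'): no match needed
  Position 3 ('c'): no match needed
  Position 4 ('a'): no match needed
  Position 5 ('d'): matches sub[0] = 'd'
  Position 6 ('e'): no match needed
  Position 7 ('d'): no match needed
  Position 8 ('b'): matches sub[1] = 'b'
  Position 9 ('e'): no match needed
All 2 characters matched => is a subsequence

1


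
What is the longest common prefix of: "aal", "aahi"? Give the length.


Words: aal, aahi
  Position 0: all 'a' => match
  Position 1: all 'a' => match
  Position 2: ('l', 'h') => mismatch, stop
LCP = "aa" (length 2)

2


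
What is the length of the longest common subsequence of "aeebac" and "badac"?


LCS of "aeebac" and "badac"
DP table:
           b    a    d    a    c
      0    0    0    0    0    0
  a   0    0    1    1    1    1
  e   0    0    1    1    1    1
  e   0    0    1    1    1    1
  b   0    1    1    1    1    1
  a   0    1    2    2    2    2
  c   0    1    2    2    2    3
LCS length = dp[6][5] = 3

3


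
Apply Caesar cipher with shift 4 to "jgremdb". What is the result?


Caesar cipher: shift "jgremdb" by 4
  'j' (pos 9) + 4 = pos 13 = 'n'
  'g' (pos 6) + 4 = pos 10 = 'k'
  'r' (pos 17) + 4 = pos 21 = 'v'
  'e' (pos 4) + 4 = pos 8 = 'i'
  'm' (pos 12) + 4 = pos 16 = 'q'
  'd' (pos 3) + 4 = pos 7 = 'h'
  'b' (pos 1) + 4 = pos 5 = 'f'
Result: nkviqhf

nkviqhf


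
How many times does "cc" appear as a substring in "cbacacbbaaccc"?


Searching for "cc" in "cbacacbbaaccc"
Scanning each position:
  Position 0: "cb" => no
  Position 1: "ba" => no
  Position 2: "ac" => no
  Position 3: "ca" => no
  Position 4: "ac" => no
  Position 5: "cb" => no
  Position 6: "bb" => no
  Position 7: "ba" => no
  Position 8: "aa" => no
  Position 9: "ac" => no
  Position 10: "cc" => MATCH
  Position 11: "cc" => MATCH
Total occurrences: 2

2


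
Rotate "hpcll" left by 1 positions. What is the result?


Input: "hpcll", rotate left by 1
First 1 characters: "h"
Remaining characters: "pcll"
Concatenate remaining + first: "pcll" + "h" = "pcllh"

pcllh


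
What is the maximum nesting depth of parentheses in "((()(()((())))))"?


Input: "((()(()((())))))"
Tracking depth:
  Position 0 '(': depth becomes 1
  Position 1 '(': depth becomes 2
  Position 2 '(': depth becomes 3
  Position 3 ')': depth becomes 2
  Position 4 '(': depth becomes 3
  Position 5 '(': depth becomes 4
  Position 6 ')': depth becomes 3
  Position 7 '(': depth becomes 4
  Position 8 '(': depth becomes 5
  Position 9 '(': depth becomes 6
  Position 10 ')': depth becomes 5
  Position 11 ')': depth becomes 4
  Position 12 ')': depth becomes 3
  Position 13 ')': depth becomes 2
  Position 14 ')': depth becomes 1
  Position 15 ')': depth becomes 0
Maximum depth reached: 6

6


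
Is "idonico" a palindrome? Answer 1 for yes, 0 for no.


Input: idonico
Reversed: ocinodi
  Compare pos 0 ('i') with pos 6 ('o'): MISMATCH
  Compare pos 1 ('d') with pos 5 ('c'): MISMATCH
  Compare pos 2 ('o') with pos 4 ('i'): MISMATCH
Result: not a palindrome

0


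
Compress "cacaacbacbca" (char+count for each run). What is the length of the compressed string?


Input: cacaacbacbca
Runs:
  'c' x 1 => "c1"
  'a' x 1 => "a1"
  'c' x 1 => "c1"
  'a' x 2 => "a2"
  'c' x 1 => "c1"
  'b' x 1 => "b1"
  'a' x 1 => "a1"
  'c' x 1 => "c1"
  'b' x 1 => "b1"
  'c' x 1 => "c1"
  'a' x 1 => "a1"
Compressed: "c1a1c1a2c1b1a1c1b1c1a1"
Compressed length: 22

22


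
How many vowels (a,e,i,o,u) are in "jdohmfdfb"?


Input: jdohmfdfb
Checking each character:
  'j' at position 0: consonant
  'd' at position 1: consonant
  'o' at position 2: vowel (running total: 1)
  'h' at position 3: consonant
  'm' at position 4: consonant
  'f' at position 5: consonant
  'd' at position 6: consonant
  'f' at position 7: consonant
  'b' at position 8: consonant
Total vowels: 1

1


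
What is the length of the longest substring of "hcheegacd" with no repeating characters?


Input: "hcheegacd"
Sliding window (track last position of each char):
  Position 0 ('h'): window [0,0] length 1 -- new best
  Position 1 ('c'): window [0,1] length 2 -- new best
  Position 2 ('h'): repeat (last at 0), move window start to 1
  Position 2 ('h'): window [1,2] length 2
  Position 3 ('e'): window [1,3] length 3 -- new best
  Position 4 ('e'): repeat (last at 3), move window start to 4
  Position 4 ('e'): window [4,4] length 1
  Position 5 ('g'): window [4,5] length 2
  Position 6 ('a'): window [4,6] length 3
  Position 7 ('c'): window [4,7] length 4 -- new best
  Position 8 ('d'): window [4,8] length 5 -- new best
Longest substring with no repeats: "egacd" with length 5

5


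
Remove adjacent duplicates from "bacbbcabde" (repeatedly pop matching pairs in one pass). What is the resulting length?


Input: bacbbcabde
Stack-based adjacent duplicate removal:
  Read 'b': push. Stack: b
  Read 'a': push. Stack: ba
  Read 'c': push. Stack: bac
  Read 'b': push. Stack: bacb
  Read 'b': matches stack top 'b' => pop. Stack: bac
  Read 'c': matches stack top 'c' => pop. Stack: ba
  Read 'a': matches stack top 'a' => pop. Stack: b
  Read 'b': matches stack top 'b' => pop. Stack: (empty)
  Read 'd': push. Stack: d
  Read 'e': push. Stack: de
Final stack: "de" (length 2)

2


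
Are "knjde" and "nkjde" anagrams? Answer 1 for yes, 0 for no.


Strings: "knjde", "nkjde"
Sorted first:  dejkn
Sorted second: dejkn
Sorted forms match => anagrams

1


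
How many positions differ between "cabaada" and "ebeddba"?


Comparing "cabaada" and "ebeddba" position by position:
  Position 0: 'c' vs 'e' => DIFFER
  Position 1: 'a' vs 'b' => DIFFER
  Position 2: 'b' vs 'e' => DIFFER
  Position 3: 'a' vs 'd' => DIFFER
  Position 4: 'a' vs 'd' => DIFFER
  Position 5: 'd' vs 'b' => DIFFER
  Position 6: 'a' vs 'a' => same
Positions that differ: 6

6


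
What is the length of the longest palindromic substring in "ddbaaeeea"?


Input: "ddbaaeeea"
Checking substrings for palindromes:
  [4:9] "aeeea" (len 5) => palindrome
  [5:8] "eee" (len 3) => palindrome
  [0:2] "dd" (len 2) => palindrome
  [3:5] "aa" (len 2) => palindrome
  [5:7] "ee" (len 2) => palindrome
  [6:8] "ee" (len 2) => palindrome
Longest palindromic substring: "aeeea" with length 5

5


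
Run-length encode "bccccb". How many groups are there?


Input: bccccb
Scanning for consecutive runs:
  Group 1: 'b' x 1 (positions 0-0)
  Group 2: 'c' x 4 (positions 1-4)
  Group 3: 'b' x 1 (positions 5-5)
Total groups: 3

3


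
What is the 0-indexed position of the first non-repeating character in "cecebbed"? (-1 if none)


Input: cecebbed
Character frequencies:
  'b': 2
  'c': 2
  'd': 1
  'e': 3
Scanning left to right for freq == 1:
  Position 0 ('c'): freq=2, skip
  Position 1 ('e'): freq=3, skip
  Position 2 ('c'): freq=2, skip
  Position 3 ('e'): freq=3, skip
  Position 4 ('b'): freq=2, skip
  Position 5 ('b'): freq=2, skip
  Position 6 ('e'): freq=3, skip
  Position 7 ('d'): unique! => answer = 7

7


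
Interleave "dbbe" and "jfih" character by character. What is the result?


Interleaving "dbbe" and "jfih":
  Position 0: 'd' from first, 'j' from second => "dj"
  Position 1: 'b' from first, 'f' from second => "bf"
  Position 2: 'b' from first, 'i' from second => "bi"
  Position 3: 'e' from first, 'h' from second => "eh"
Result: djbfbieh

djbfbieh


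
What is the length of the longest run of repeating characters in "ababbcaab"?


Input: "ababbcaab"
Scanning for longest run:
  Position 1 ('b'): new char, reset run to 1
  Position 2 ('a'): new char, reset run to 1
  Position 3 ('b'): new char, reset run to 1
  Position 4 ('b'): continues run of 'b', length=2
  Position 5 ('c'): new char, reset run to 1
  Position 6 ('a'): new char, reset run to 1
  Position 7 ('a'): continues run of 'a', length=2
  Position 8 ('b'): new char, reset run to 1
Longest run: 'b' with length 2

2


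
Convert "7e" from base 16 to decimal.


Input: "7e" in base 16
Positional expansion:
  Digit '7' (value 7) x 16^1 = 112
  Digit 'e' (value 14) x 16^0 = 14
Sum = 126

126


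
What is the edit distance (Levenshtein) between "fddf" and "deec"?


Computing edit distance: "fddf" -> "deec"
DP table:
           d    e    e    c
      0    1    2    3    4
  f   1    1    2    3    4
  d   2    1    2    3    4
  d   3    2    2    3    4
  f   4    3    3    3    4
Edit distance = dp[4][4] = 4

4


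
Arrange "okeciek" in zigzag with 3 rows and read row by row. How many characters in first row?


Zigzag "okeciek" into 3 rows:
Placing characters:
  'o' => row 0
  'k' => row 1
  'e' => row 2
  'c' => row 1
  'i' => row 0
  'e' => row 1
  'k' => row 2
Rows:
  Row 0: "oi"
  Row 1: "kce"
  Row 2: "ek"
First row length: 2

2


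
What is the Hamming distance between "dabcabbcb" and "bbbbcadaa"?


Comparing "dabcabbcb" and "bbbbcadaa" position by position:
  Position 0: 'd' vs 'b' => differ
  Position 1: 'a' vs 'b' => differ
  Position 2: 'b' vs 'b' => same
  Position 3: 'c' vs 'b' => differ
  Position 4: 'a' vs 'c' => differ
  Position 5: 'b' vs 'a' => differ
  Position 6: 'b' vs 'd' => differ
  Position 7: 'c' vs 'a' => differ
  Position 8: 'b' vs 'a' => differ
Total differences (Hamming distance): 8

8


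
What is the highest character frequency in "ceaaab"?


Input: ceaaab
Character counts:
  'a': 3
  'b': 1
  'c': 1
  'e': 1
Maximum frequency: 3

3


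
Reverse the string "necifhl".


Input: necifhl
Reading characters right to left:
  Position 6: 'l'
  Position 5: 'h'
  Position 4: 'f'
  Position 3: 'i'
  Position 2: 'c'
  Position 1: 'e'
  Position 0: 'n'
Reversed: lhficen

lhficen


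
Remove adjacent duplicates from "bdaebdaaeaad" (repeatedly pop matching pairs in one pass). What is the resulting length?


Input: bdaebdaaeaad
Stack-based adjacent duplicate removal:
  Read 'b': push. Stack: b
  Read 'd': push. Stack: bd
  Read 'a': push. Stack: bda
  Read 'e': push. Stack: bdae
  Read 'b': push. Stack: bdaeb
  Read 'd': push. Stack: bdaebd
  Read 'a': push. Stack: bdaebda
  Read 'a': matches stack top 'a' => pop. Stack: bdaebd
  Read 'e': push. Stack: bdaebde
  Read 'a': push. Stack: bdaebdea
  Read 'a': matches stack top 'a' => pop. Stack: bdaebde
  Read 'd': push. Stack: bdaebded
Final stack: "bdaebded" (length 8)

8


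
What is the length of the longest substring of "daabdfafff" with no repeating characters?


Input: "daabdfafff"
Sliding window (track last position of each char):
  Position 0 ('d'): window [0,0] length 1 -- new best
  Position 1 ('a'): window [0,1] length 2 -- new best
  Position 2 ('a'): repeat (last at 1), move window start to 2
  Position 2 ('a'): window [2,2] length 1
  Position 3 ('b'): window [2,3] length 2
  Position 4 ('d'): window [2,4] length 3 -- new best
  Position 5 ('f'): window [2,5] length 4 -- new best
  Position 6 ('a'): repeat (last at 2), move window start to 3
  Position 6 ('a'): window [3,6] length 4
  Position 7 ('f'): repeat (last at 5), move window start to 6
  Position 7 ('f'): window [6,7] length 2
  Position 8 ('f'): repeat (last at 7), move window start to 8
  Position 8 ('f'): window [8,8] length 1
  Position 9 ('f'): repeat (last at 8), move window start to 9
  Position 9 ('f'): window [9,9] length 1
Longest substring with no repeats: "abdf" with length 4

4


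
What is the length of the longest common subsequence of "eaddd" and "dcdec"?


LCS of "eaddd" and "dcdec"
DP table:
           d    c    d    e    c
      0    0    0    0    0    0
  e   0    0    0    0    1    1
  a   0    0    0    0    1    1
  d   0    1    1    1    1    1
  d   0    1    1    2    2    2
  d   0    1    1    2    2    2
LCS length = dp[5][5] = 2

2


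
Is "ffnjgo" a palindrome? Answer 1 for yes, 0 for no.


Input: ffnjgo
Reversed: ogjnff
  Compare pos 0 ('f') with pos 5 ('o'): MISMATCH
  Compare pos 1 ('f') with pos 4 ('g'): MISMATCH
  Compare pos 2 ('n') with pos 3 ('j'): MISMATCH
Result: not a palindrome

0


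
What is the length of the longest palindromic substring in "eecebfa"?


Input: "eecebfa"
Checking substrings for palindromes:
  [1:4] "ece" (len 3) => palindrome
  [0:2] "ee" (len 2) => palindrome
Longest palindromic substring: "ece" with length 3

3


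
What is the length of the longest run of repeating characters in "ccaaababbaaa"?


Input: "ccaaababbaaa"
Scanning for longest run:
  Position 1 ('c'): continues run of 'c', length=2
  Position 2 ('a'): new char, reset run to 1
  Position 3 ('a'): continues run of 'a', length=2
  Position 4 ('a'): continues run of 'a', length=3
  Position 5 ('b'): new char, reset run to 1
  Position 6 ('a'): new char, reset run to 1
  Position 7 ('b'): new char, reset run to 1
  Position 8 ('b'): continues run of 'b', length=2
  Position 9 ('a'): new char, reset run to 1
  Position 10 ('a'): continues run of 'a', length=2
  Position 11 ('a'): continues run of 'a', length=3
Longest run: 'a' with length 3

3


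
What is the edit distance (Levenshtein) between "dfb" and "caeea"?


Computing edit distance: "dfb" -> "caeea"
DP table:
           c    a    e    e    a
      0    1    2    3    4    5
  d   1    1    2    3    4    5
  f   2    2    2    3    4    5
  b   3    3    3    3    4    5
Edit distance = dp[3][5] = 5

5


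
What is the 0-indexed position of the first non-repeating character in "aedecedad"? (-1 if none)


Input: aedecedad
Character frequencies:
  'a': 2
  'c': 1
  'd': 3
  'e': 3
Scanning left to right for freq == 1:
  Position 0 ('a'): freq=2, skip
  Position 1 ('e'): freq=3, skip
  Position 2 ('d'): freq=3, skip
  Position 3 ('e'): freq=3, skip
  Position 4 ('c'): unique! => answer = 4

4


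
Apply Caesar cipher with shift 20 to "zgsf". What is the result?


Caesar cipher: shift "zgsf" by 20
  'z' (pos 25) + 20 = pos 19 = 't'
  'g' (pos 6) + 20 = pos 0 = 'a'
  's' (pos 18) + 20 = pos 12 = 'm'
  'f' (pos 5) + 20 = pos 25 = 'z'
Result: tamz

tamz


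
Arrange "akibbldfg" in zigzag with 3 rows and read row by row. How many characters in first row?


Zigzag "akibbldfg" into 3 rows:
Placing characters:
  'a' => row 0
  'k' => row 1
  'i' => row 2
  'b' => row 1
  'b' => row 0
  'l' => row 1
  'd' => row 2
  'f' => row 1
  'g' => row 0
Rows:
  Row 0: "abg"
  Row 1: "kblf"
  Row 2: "id"
First row length: 3

3


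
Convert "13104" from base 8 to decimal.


Input: "13104" in base 8
Positional expansion:
  Digit '1' (value 1) x 8^4 = 4096
  Digit '3' (value 3) x 8^3 = 1536
  Digit '1' (value 1) x 8^2 = 64
  Digit '0' (value 0) x 8^1 = 0
  Digit '4' (value 4) x 8^0 = 4
Sum = 5700

5700


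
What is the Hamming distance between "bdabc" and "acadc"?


Comparing "bdabc" and "acadc" position by position:
  Position 0: 'b' vs 'a' => differ
  Position 1: 'd' vs 'c' => differ
  Position 2: 'a' vs 'a' => same
  Position 3: 'b' vs 'd' => differ
  Position 4: 'c' vs 'c' => same
Total differences (Hamming distance): 3

3


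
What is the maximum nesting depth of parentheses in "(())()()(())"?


Input: "(())()()(())"
Tracking depth:
  Position 0 '(': depth becomes 1
  Position 1 '(': depth becomes 2
  Position 2 ')': depth becomes 1
  Position 3 ')': depth becomes 0
  Position 4 '(': depth becomes 1
  Position 5 ')': depth becomes 0
  Position 6 '(': depth becomes 1
  Position 7 ')': depth becomes 0
  Position 8 '(': depth becomes 1
  Position 9 '(': depth becomes 2
  Position 10 ')': depth becomes 1
  Position 11 ')': depth becomes 0
Maximum depth reached: 2

2


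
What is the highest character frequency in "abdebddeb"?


Input: abdebddeb
Character counts:
  'a': 1
  'b': 3
  'd': 3
  'e': 2
Maximum frequency: 3

3


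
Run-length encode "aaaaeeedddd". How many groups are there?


Input: aaaaeeedddd
Scanning for consecutive runs:
  Group 1: 'a' x 4 (positions 0-3)
  Group 2: 'e' x 3 (positions 4-6)
  Group 3: 'd' x 4 (positions 7-10)
Total groups: 3

3


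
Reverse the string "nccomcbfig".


Input: nccomcbfig
Reading characters right to left:
  Position 9: 'g'
  Position 8: 'i'
  Position 7: 'f'
  Position 6: 'b'
  Position 5: 'c'
  Position 4: 'm'
  Position 3: 'o'
  Position 2: 'c'
  Position 1: 'c'
  Position 0: 'n'
Reversed: gifbcmoccn

gifbcmoccn


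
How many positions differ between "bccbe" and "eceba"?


Comparing "bccbe" and "eceba" position by position:
  Position 0: 'b' vs 'e' => DIFFER
  Position 1: 'c' vs 'c' => same
  Position 2: 'c' vs 'e' => DIFFER
  Position 3: 'b' vs 'b' => same
  Position 4: 'e' vs 'a' => DIFFER
Positions that differ: 3

3


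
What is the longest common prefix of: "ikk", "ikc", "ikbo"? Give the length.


Words: ikk, ikc, ikbo
  Position 0: all 'i' => match
  Position 1: all 'k' => match
  Position 2: ('k', 'c', 'b') => mismatch, stop
LCP = "ik" (length 2)

2


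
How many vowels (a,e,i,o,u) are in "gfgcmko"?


Input: gfgcmko
Checking each character:
  'g' at position 0: consonant
  'f' at position 1: consonant
  'g' at position 2: consonant
  'c' at position 3: consonant
  'm' at position 4: consonant
  'k' at position 5: consonant
  'o' at position 6: vowel (running total: 1)
Total vowels: 1

1


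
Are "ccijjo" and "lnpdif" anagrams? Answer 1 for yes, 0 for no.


Strings: "ccijjo", "lnpdif"
Sorted first:  ccijjo
Sorted second: dfilnp
Differ at position 0: 'c' vs 'd' => not anagrams

0


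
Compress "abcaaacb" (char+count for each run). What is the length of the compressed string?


Input: abcaaacb
Runs:
  'a' x 1 => "a1"
  'b' x 1 => "b1"
  'c' x 1 => "c1"
  'a' x 3 => "a3"
  'c' x 1 => "c1"
  'b' x 1 => "b1"
Compressed: "a1b1c1a3c1b1"
Compressed length: 12

12
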